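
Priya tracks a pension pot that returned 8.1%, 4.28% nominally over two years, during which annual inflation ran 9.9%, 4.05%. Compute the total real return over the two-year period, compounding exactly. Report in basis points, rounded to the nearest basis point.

Compound the nominal returns: 1.0810 × 1.0428 = 1.127267.
Compound inflation: 1.0990 × 1.0405 = 1.143510.
Deflate: 1.127267 / 1.143510 = 0.985796.
Total real return = 0.985796 − 1 → -142 basis points.

-142 basis points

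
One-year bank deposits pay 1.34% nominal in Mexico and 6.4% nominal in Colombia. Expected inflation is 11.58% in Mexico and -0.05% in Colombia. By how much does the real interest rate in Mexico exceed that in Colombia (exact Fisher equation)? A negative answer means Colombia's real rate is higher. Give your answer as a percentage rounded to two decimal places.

-15.63%

Mexico: (1 + 0.0134)/(1 + 0.1158) − 1 = -9.1773%
Colombia: (1 + 0.0640)/(1 − 0.0005) − 1 = 6.4532%
Differential = -9.1773% − 6.4532% = -15.6305% → -15.63%.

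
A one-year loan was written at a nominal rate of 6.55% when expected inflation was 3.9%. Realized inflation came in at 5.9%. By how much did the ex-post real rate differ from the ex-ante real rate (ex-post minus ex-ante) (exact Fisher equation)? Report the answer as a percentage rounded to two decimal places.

-1.94%

Ex-ante: (1 + 0.0655)/(1 + 0.0390) − 1 = 2.5505%
Ex-post: (1 + 0.0655)/(1 + 0.0590) − 1 = 0.6138%
Difference (ex-post − ex-ante) = -1.9367% → -1.94%.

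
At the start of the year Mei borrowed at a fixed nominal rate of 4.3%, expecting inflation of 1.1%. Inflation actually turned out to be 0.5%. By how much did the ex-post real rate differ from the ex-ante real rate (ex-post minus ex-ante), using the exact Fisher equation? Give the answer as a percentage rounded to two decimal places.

0.62%

Ex-ante: (1 + 0.0430)/(1 + 0.0110) − 1 = 3.1652%
Ex-post: (1 + 0.0430)/(1 + 0.0050) − 1 = 3.7811%
Difference (ex-post − ex-ante) = 0.6159% → 0.62%.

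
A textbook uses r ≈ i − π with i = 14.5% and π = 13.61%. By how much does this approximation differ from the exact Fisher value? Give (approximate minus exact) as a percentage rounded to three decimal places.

Approximate: r ≈ 14.500% − 13.610% = 0.8900%
Exact: (1 + 0.1450)/(1 + 0.1361) − 1 = 0.7834%
Error = 0.8900% − 0.7834% = 0.1066% → 0.107%.

0.107%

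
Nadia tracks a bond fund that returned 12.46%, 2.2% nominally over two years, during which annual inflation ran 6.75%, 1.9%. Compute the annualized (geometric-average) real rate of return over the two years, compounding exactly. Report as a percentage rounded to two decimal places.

Nominal growth factor = 1.1246 × 1.0220 = 1.14934120
Price-level growth factor = 1.0675 × 1.0190 = 1.08778250
Real growth factor = 1.14934120 / 1.08778250 = 1.05659100
Annualized real rate = 1.05659100^(1/2) − 1 = 2.7906% → 2.79%.

2.79%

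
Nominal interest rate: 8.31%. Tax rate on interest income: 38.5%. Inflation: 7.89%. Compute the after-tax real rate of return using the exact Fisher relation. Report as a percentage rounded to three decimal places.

After-tax nominal return = 8.31% × (1 − 0.385) = 5.11065%.
1 + r = 1.0511065 / 1.07890 = 0.974239
After-tax real rate = 0.974239 − 1 → -2.576%.

-2.576%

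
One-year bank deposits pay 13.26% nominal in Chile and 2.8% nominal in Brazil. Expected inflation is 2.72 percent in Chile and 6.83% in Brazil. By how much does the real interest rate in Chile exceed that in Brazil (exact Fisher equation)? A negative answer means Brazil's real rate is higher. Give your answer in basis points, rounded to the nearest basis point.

1403 basis points

Chile: (1 + 0.1326)/(1 + 0.0272) − 1 = 10.2609%
Brazil: (1 + 0.0280)/(1 + 0.0683) − 1 = -3.7723%
Differential = 10.2609% − (-3.7723%) = 14.0333% → 1403 basis points.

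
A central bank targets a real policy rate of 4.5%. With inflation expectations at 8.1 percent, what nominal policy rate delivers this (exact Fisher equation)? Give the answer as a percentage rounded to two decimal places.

12.96%

(1 + i) = (1 + r)(1 + π) = 1.04500 × 1.08100 = 1.129645
i = 1.129645 − 1, so the required nominal rate is 12.96%.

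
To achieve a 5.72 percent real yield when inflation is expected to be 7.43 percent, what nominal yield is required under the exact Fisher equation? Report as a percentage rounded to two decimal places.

(1 + i) = (1 + r)(1 + π) = 1.05720 × 1.07430 = 1.13574996
i = 1.13574996 − 1, so the required nominal rate is 13.57%.

13.57%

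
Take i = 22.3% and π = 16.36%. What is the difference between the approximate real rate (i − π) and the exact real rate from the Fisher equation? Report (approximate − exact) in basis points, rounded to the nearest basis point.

84 basis points

Approximate: r ≈ 22.300% − 16.360% = 5.9400%
Exact: (1 + 0.2230)/(1 + 0.1636) − 1 = 5.1048%
Error = 5.9400% − 5.1048% = 0.8352% → 84 basis points.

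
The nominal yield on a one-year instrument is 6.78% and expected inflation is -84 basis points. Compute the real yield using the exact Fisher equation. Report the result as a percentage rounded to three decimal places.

1 + r = 1.06780 / 0.99160 = 1.076846
r = 1.076846 − 1 = 7.6846%, i.e. 7.685%.

7.685%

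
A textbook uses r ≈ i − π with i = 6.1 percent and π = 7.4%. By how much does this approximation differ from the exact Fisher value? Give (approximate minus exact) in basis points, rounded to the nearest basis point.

-9 basis points

Approximate: r ≈ 6.100% − 7.400% = -1.3000%
Exact: (1 + 0.0610)/(1 + 0.0740) − 1 = -1.2104%
Error = -1.3000% − (-1.2104%) = -0.0896% → -9 basis points.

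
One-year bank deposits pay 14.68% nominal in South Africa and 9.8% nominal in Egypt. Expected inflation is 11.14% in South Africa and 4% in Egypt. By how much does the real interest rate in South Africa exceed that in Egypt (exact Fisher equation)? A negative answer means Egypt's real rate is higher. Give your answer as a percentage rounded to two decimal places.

-2.39%

South Africa: (1 + 0.1468)/(1 + 0.1114) − 1 = 3.1852%
Egypt: (1 + 0.0980)/(1 + 0.0400) − 1 = 5.5769%
Differential = 3.1852% − 5.5769% = -2.3918% → -2.39%.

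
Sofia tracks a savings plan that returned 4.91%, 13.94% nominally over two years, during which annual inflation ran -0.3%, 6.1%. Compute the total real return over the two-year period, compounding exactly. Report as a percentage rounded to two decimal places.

13.00%

Compound the nominal returns: 1.0491 × 1.1394 = 1.195345.
Compound inflation: 0.9970 × 1.0610 = 1.057817.
Deflate: 1.195345 / 1.057817 = 1.130011.
Total real return = 1.130011 − 1 → 13.00%.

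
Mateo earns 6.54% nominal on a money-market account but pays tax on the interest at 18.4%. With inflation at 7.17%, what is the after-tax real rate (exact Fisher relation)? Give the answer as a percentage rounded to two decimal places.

After-tax nominal return = 6.54% × (1 − 0.184) = 5.33664%.
1 + r = 1.0533664 / 1.07170 = 0.982893
After-tax real rate = 0.982893 − 1 → -1.71%.

-1.71%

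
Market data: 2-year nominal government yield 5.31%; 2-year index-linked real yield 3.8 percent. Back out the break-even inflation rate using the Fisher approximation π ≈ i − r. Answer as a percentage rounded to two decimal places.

π ≈ i − r = 5.31% − 3.8% → 1.51%.

1.51%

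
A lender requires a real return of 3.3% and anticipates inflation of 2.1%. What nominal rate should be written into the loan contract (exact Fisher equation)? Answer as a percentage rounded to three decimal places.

5.469%

(1 + i) = (1 + r)(1 + π) = 1.03300 × 1.02100 = 1.054693
i = 1.054693 − 1, so the required nominal rate is 5.469%.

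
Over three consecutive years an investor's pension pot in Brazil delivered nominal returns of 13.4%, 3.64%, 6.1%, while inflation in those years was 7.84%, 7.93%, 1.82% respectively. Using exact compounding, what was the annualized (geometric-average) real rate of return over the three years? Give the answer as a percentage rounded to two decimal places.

Compound the nominal returns: 1.1340 × 1.0364 × 1.0610 = 1.24696953.
Compound inflation: 1.0784 × 1.0793 × 1.0182 = 1.18510041.
Deflate: 1.24696953 / 1.18510041 = 1.05220581.
Annualized real rate = 1.05220581^(1/3) − 1 = 1.7108% → 1.71%.

1.71%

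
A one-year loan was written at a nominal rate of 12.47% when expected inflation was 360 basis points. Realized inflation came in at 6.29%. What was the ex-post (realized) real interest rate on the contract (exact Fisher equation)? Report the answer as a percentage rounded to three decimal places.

5.814%

Ex-post: (1 + 0.1247)/(1 + 0.0629) − 1 = 5.8143%
So the realized real rate is 5.814%.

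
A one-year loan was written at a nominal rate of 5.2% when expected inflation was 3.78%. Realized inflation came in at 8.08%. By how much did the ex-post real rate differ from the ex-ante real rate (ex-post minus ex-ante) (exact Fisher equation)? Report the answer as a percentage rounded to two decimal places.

-4.03%

Ex-ante: (1 + 0.0520)/(1 + 0.0378) − 1 = 1.3683%
Ex-post: (1 + 0.0520)/(1 + 0.0808) − 1 = -2.6647%
Difference (ex-post − ex-ante) = -4.0330% → -4.03%.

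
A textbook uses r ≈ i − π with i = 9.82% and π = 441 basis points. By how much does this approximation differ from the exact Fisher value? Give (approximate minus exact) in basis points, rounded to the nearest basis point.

Approximate: r ≈ 9.820% − 4.410% = 5.4100%
Exact: (1 + 0.0982)/(1 + 0.0441) − 1 = 5.1815%
Error = 5.4100% − 5.1815% = 0.2285% → 23 basis points.

23 basis points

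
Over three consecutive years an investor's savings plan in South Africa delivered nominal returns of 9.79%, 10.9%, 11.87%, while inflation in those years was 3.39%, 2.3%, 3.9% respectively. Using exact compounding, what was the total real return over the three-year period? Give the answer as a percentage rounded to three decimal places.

Compound the nominal returns: 1.0979 × 1.1090 × 1.1187 = 1.362097.
Compound inflation: 1.0339 × 1.0230 × 1.0390 = 1.098929.
Deflate: 1.362097 / 1.098929 = 1.239476.
Total real return = 1.239476 − 1 → 23.948%.

23.948%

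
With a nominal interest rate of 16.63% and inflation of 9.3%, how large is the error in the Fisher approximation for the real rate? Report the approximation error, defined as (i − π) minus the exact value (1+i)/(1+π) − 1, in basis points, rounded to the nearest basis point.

62 basis points

Approximate: r ≈ 16.630% − 9.300% = 7.3300%
Exact: (1 + 0.1663)/(1 + 0.0930) − 1 = 6.7063%
Error = 7.3300% − 6.7063% = 0.6237% → 62 basis points.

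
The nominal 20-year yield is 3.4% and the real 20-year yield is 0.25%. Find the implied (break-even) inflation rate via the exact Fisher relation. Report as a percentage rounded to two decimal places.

(1 + π) = (1 + i)/(1 + r) = 1.03400 / 1.00250 = 1.031421
Break-even inflation = 1.031421 − 1 → 3.14%.

3.14%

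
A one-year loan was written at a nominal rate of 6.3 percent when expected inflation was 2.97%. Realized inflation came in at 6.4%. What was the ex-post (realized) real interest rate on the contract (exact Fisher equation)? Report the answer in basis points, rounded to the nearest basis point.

-9 basis points

Ex-post: (1 + 0.0630)/(1 + 0.0640) − 1 = -0.0940%
So the realized real rate is -9 basis points.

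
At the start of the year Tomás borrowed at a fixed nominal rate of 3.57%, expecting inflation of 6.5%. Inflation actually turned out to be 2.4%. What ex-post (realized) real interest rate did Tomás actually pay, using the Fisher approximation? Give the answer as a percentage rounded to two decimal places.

1.17%

Ex-post: 3.57% − 2.4% = 1.170%
So the realized real rate is 1.17%.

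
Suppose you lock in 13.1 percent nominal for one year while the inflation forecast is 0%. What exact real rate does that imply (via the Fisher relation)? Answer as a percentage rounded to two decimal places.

13.10%

By the Fisher relation, 1 + r = (1 + i)/(1 + π).
1 + r = 1.13100 / 1.00000 = 1.131000
r = 1.131000 − 1 = 13.1000%, i.e. 13.10%.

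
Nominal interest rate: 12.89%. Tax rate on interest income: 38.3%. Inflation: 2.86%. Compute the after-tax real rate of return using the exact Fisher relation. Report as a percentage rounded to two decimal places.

4.95%

After-tax nominal return = 12.89% × (1 − 0.383) = 7.95313%.
1 + r = 1.0795313 / 1.02860 = 1.049515
After-tax real rate = 1.049515 − 1 → 4.95%.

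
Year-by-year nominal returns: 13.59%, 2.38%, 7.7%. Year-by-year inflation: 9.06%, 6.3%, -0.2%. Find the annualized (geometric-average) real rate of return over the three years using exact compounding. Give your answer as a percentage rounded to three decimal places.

2.679%

Nominal growth factor = 1.1359 × 1.0238 × 1.0770 = 1.25248037
Price-level growth factor = 1.0906 × 1.0630 × 0.9980 = 1.15698918
Real growth factor = 1.25248037 / 1.15698918 = 1.08253421
Annualized real rate = 1.08253421^(1/3) − 1 = 2.6787% → 2.679%.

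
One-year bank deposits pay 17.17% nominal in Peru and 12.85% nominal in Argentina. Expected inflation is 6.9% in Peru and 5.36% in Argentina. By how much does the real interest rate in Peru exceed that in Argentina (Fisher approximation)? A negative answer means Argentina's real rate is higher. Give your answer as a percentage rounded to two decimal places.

Peru: 17.17% − 6.9% = 10.270%
Argentina: 12.85% − 5.36% = 7.490%
Differential = 2.780% → 2.78%.

2.78%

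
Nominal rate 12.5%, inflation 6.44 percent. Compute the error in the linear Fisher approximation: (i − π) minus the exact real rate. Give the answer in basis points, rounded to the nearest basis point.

Approximate: r ≈ 12.500% − 6.440% = 6.0600%
Exact: (1 + 0.1250)/(1 + 0.0644) − 1 = 5.6933%
Error = 6.0600% − 5.6933% = 0.3667% → 37 basis points.

37 basis points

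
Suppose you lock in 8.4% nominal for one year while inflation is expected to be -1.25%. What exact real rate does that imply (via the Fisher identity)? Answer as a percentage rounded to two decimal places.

By the Fisher identity, 1 + r = (1 + i)/(1 + π).
1 + r = 1.08400 / 0.98750 = 1.097722
r = 1.097722 − 1 = 9.7722%, i.e. 9.77%.

9.77%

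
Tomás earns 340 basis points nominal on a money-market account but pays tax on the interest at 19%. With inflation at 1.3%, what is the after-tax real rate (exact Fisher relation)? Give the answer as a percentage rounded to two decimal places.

1.44%

After-tax nominal return = 3.4% × (1 − 0.19) = 2.7540%.
1 + r = 1.02754 / 1.01300 = 1.014353
After-tax real rate = 1.014353 − 1 → 1.44%.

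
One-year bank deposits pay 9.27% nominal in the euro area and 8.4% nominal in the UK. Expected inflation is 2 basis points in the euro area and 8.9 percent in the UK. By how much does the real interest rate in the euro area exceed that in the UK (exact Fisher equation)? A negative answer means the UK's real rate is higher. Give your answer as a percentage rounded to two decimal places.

The euro area: (1 + 0.0927)/(1 + 0.0002) − 1 = 9.2482%
The UK: (1 + 0.0840)/(1 + 0.0890) − 1 = -0.4591%
Differential = 9.2482% − (-0.4591%) = 9.7073% → 9.71%.

9.71%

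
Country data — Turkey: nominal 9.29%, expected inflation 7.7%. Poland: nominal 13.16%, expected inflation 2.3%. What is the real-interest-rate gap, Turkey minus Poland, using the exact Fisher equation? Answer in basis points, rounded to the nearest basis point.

Turkey: (1 + 0.0929)/(1 + 0.0770) − 1 = 1.4763%
Poland: (1 + 0.1316)/(1 + 0.0230) − 1 = 10.6158%
Differential = 1.4763% − 10.6158% = -9.1395% → -914 basis points.

-914 basis points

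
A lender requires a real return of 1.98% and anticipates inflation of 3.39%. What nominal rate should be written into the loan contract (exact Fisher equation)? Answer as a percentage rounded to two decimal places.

5.44%

(1 + i) = (1 + r)(1 + π) = 1.01980 × 1.03390 = 1.05437122
i = 1.05437122 − 1, so the required nominal rate is 5.44%.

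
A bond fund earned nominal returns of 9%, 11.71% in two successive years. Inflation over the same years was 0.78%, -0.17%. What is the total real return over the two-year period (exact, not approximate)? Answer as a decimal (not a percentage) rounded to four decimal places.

Nominal growth factor = 1.0900 × 1.1171 = 1.217639
Price-level growth factor = 1.0078 × 0.9983 = 1.006087
Real growth factor = 1.217639 / 1.006087 = 1.210272
Total real return = 1.210272 − 1 → 0.2103.

0.2103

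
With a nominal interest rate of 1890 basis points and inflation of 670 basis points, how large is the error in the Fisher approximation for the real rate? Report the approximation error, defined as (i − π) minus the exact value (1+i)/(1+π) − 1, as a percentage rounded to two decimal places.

Approximate: r ≈ 18.900% − 6.700% = 12.2000%
Exact: (1 + 0.1890)/(1 + 0.0670) − 1 = 11.4339%
Error = 12.2000% − 11.4339% = 0.7661% → 0.77%.

0.77%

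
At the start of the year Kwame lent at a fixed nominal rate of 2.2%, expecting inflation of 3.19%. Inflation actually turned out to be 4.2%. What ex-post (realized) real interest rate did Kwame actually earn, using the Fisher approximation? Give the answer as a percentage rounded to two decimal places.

Ex-post: 2.2% − 4.2% = -2.000%
So the realized real rate is -2.00%.

-2.00%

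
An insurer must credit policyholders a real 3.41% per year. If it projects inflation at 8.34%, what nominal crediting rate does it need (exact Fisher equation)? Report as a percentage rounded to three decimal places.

12.034%

(1 + i) = (1 + r)(1 + π) = 1.03410 × 1.08340 = 1.12034394
i = 1.12034394 − 1, so the required nominal rate is 12.034%.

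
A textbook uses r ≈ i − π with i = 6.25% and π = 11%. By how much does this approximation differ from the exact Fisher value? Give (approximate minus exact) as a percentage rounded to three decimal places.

Approximate: r ≈ 6.250% − 11.000% = -4.7500%
Exact: (1 + 0.0625)/(1 + 0.1100) − 1 = -4.2793%
Error = -4.7500% − (-4.2793%) = -0.4707% → -0.471%.

-0.471%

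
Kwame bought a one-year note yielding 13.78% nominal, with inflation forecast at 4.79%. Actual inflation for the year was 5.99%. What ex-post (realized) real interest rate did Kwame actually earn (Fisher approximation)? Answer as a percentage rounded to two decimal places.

7.79%

Ex-post: 13.78% − 5.99% = 7.790%
So the realized real rate is 7.79%.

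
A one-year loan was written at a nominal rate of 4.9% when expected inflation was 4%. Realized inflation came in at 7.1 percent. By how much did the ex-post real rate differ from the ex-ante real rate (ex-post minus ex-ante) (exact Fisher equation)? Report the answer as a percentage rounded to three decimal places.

-2.920%

Ex-ante: (1 + 0.0490)/(1 + 0.0400) − 1 = 0.86538%
Ex-post: (1 + 0.0490)/(1 + 0.0710) − 1 = -2.05415%
Difference (ex-post − ex-ante) = -2.91954% → -2.920%.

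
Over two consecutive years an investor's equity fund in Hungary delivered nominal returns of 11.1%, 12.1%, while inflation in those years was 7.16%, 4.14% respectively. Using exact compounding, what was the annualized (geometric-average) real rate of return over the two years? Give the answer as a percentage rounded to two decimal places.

Compound the nominal returns: 1.1110 × 1.1210 = 1.24543100.
Compound inflation: 1.0716 × 1.0414 = 1.11596424.
Deflate: 1.24543100 / 1.11596424 = 1.11601336.
Annualized real rate = 1.11601336^(1/2) − 1 = 5.6415% → 5.64%.

5.64%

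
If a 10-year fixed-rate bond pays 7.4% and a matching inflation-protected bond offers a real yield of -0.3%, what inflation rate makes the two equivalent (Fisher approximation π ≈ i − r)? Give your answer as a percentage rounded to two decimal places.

7.70%

π ≈ i − r = 7.4% − (-0.3%) → 7.70%.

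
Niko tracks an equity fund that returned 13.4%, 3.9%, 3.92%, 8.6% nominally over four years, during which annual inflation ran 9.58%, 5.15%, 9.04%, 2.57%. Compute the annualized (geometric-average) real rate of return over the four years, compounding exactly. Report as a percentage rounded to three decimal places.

0.787%

Nominal growth factor = 1.1340 × 1.0390 × 1.0392 × 1.0860 = 1.32971193
Price-level growth factor = 1.0958 × 1.0515 × 1.0904 × 1.0257 = 1.28868499
Real growth factor = 1.32971193 / 1.28868499 = 1.03183628
Annualized real rate = 1.03183628^(1/4) − 1 = 0.7866% → 0.787%.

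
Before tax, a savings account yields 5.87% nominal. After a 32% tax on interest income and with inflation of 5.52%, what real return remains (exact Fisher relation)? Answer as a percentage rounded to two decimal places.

After-tax nominal return = 5.87% × (1 − 0.32) = 3.9916%.
1 + r = 1.039916 / 1.05520 = 0.985516
After-tax real rate = 0.985516 − 1 → -1.45%.

-1.45%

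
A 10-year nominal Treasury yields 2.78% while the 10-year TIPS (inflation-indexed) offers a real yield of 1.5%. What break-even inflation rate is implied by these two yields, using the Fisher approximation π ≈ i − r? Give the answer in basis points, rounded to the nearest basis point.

π ≈ i − r = 2.78% − 1.5% → 128 basis points.

128 basis points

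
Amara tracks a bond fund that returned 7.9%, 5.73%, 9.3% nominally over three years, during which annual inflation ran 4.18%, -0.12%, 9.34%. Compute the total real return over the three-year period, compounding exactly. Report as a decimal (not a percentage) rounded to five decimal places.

0.09597

Nominal growth factor = 1.0790 × 1.0573 × 1.0930 = 1.246924
Price-level growth factor = 1.0418 × 0.9988 × 1.0934 = 1.137737
Real growth factor = 1.246924 / 1.137737 = 1.095968
Total real return = 1.095968 − 1 → 0.09597.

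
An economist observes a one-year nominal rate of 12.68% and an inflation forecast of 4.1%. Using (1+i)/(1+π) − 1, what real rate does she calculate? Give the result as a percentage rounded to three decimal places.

By the Fisher identity, 1 + r = (1 + i)/(1 + π).
1 + r = 1.12680 / 1.04100 = 1.082421
r = 1.082421 − 1 = 8.2421%, i.e. 8.242%.

8.242%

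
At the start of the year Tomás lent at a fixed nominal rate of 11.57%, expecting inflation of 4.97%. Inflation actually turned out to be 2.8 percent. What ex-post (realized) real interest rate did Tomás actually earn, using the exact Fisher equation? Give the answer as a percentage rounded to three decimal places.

Ex-post: (1 + 0.1157)/(1 + 0.0280) − 1 = 8.5311%
So the realized real rate is 8.531%.

8.531%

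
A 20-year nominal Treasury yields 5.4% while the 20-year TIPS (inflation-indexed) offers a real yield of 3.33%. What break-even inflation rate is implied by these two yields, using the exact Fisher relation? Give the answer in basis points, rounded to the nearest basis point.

200 basis points

(1 + π) = (1 + i)/(1 + r) = 1.05400 / 1.03330 = 1.020033
Break-even inflation = 1.020033 − 1 → 200 basis points.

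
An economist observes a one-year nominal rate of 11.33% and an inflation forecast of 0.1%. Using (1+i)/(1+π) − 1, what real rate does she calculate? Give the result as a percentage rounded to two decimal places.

11.22%

By the Fisher equation, 1 + r = (1 + i)/(1 + π).
1 + r = 1.11330 / 1.00100 = 1.112188
r = 1.112188 − 1 = 11.2188%, i.e. 11.22%.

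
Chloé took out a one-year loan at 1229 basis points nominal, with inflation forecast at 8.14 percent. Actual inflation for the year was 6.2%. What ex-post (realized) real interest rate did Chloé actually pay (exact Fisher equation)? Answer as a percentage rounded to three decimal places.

5.734%

Ex-post: (1 + 0.1229)/(1 + 0.0620) − 1 = 5.73446%
So the realized real rate is 5.734%.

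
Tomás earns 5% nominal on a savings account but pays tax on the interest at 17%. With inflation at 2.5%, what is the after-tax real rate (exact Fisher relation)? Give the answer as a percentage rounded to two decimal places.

After-tax nominal return = 5% × (1 − 0.17) = 4.1500%.
1 + r = 1.04150 / 1.02500 = 1.016098
After-tax real rate = 1.016098 − 1 → 1.61%.

1.61%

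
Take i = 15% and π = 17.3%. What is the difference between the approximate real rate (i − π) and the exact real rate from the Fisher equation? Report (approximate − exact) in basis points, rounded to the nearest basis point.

Approximate: r ≈ 15.000% − 17.300% = -2.3000%
Exact: (1 + 0.1500)/(1 + 0.1730) − 1 = -1.9608%
Error = -2.3000% − (-1.9608%) = -0.3392% → -34 basis points.

-34 basis points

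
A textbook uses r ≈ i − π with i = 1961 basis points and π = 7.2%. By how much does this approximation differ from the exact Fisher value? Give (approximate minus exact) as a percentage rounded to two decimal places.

0.83%

Approximate: r ≈ 19.610% − 7.200% = 12.4100%
Exact: (1 + 0.1961)/(1 + 0.0720) − 1 = 11.5765%
Error = 12.4100% − 11.5765% = 0.8335% → 0.83%.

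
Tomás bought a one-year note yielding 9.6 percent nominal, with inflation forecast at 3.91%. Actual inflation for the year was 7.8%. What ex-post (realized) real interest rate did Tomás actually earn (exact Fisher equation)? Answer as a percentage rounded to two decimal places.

Ex-post: (1 + 0.0960)/(1 + 0.0780) − 1 = 1.6698%
So the realized real rate is 1.67%.

1.67%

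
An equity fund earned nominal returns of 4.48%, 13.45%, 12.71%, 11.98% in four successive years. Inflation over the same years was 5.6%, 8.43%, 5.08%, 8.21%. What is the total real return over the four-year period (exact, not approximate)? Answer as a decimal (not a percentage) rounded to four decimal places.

Compound the nominal returns: 1.0448 × 1.1345 × 1.1271 × 1.1198 = 1.496031.
Compound inflation: 1.0560 × 1.0843 × 1.0508 × 1.0821 = 1.301970.
Deflate: 1.496031 / 1.301970 = 1.149052.
Total real return = 1.149052 − 1 → 0.1491.

0.1491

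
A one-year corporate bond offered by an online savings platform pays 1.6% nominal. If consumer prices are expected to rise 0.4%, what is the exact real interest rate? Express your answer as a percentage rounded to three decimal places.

1.195%

1 + r = 1.01600 / 1.00400 = 1.011952
r = 1.011952 − 1 = 1.1952%, i.e. 1.195%.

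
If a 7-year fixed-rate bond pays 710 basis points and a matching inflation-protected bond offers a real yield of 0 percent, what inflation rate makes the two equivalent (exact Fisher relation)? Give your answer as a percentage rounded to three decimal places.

7.100%

(1 + π) = (1 + i)/(1 + r) = 1.07100 / 1.00000 = 1.071000
Break-even inflation = 1.071000 − 1 → 7.100%.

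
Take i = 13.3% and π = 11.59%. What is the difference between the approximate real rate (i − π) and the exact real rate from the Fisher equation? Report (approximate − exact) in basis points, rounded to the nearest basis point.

Approximate: r ≈ 13.300% − 11.590% = 1.7100%
Exact: (1 + 0.1330)/(1 + 0.1159) − 1 = 1.5324%
Error = 1.7100% − 1.5324% = 0.1776% → 18 basis points.

18 basis points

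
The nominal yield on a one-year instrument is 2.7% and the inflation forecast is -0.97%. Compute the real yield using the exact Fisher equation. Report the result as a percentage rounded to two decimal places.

3.71%

By the Fisher equation, 1 + r = (1 + i)/(1 + π).
1 + r = 1.02700 / 0.99030 = 1.037059
r = 1.037059 − 1 = 3.7059%, i.e. 3.71%.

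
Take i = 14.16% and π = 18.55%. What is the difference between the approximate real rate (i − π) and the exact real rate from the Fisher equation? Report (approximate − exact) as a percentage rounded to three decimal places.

-0.687%

Approximate: r ≈ 14.160% − 18.550% = -4.3900%
Exact: (1 + 0.1416)/(1 + 0.1855) − 1 = -3.7031%
Error = -4.3900% − (-3.7031%) = -0.6869% → -0.687%.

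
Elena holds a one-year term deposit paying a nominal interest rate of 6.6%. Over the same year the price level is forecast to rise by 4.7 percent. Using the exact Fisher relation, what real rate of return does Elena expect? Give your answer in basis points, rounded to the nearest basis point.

181 basis points

By the Fisher relation, 1 + r = (1 + i)/(1 + π).
1 + r = 1.06600 / 1.04700 = 1.018147
r = 1.018147 − 1 = 1.8147%, i.e. 181 basis points.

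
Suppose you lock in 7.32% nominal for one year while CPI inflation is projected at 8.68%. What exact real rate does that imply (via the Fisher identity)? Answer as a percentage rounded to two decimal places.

1 + r = 1.07320 / 1.08680 = 0.987486
r = 0.987486 − 1 = -1.2514%, i.e. -1.25%.

-1.25%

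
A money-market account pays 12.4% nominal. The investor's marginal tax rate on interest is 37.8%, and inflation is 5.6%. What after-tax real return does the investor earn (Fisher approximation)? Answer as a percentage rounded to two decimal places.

2.11%

After-tax nominal return = 12.4% × (1 − 0.378) = 7.7128%.
r ≈ 7.7128% − 5.6% → 2.11%.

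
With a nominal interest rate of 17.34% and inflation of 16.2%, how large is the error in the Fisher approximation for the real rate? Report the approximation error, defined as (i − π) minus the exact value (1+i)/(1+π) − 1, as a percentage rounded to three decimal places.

Approximate: r ≈ 17.340% − 16.200% = 1.1400%
Exact: (1 + 0.1734)/(1 + 0.1620) − 1 = 0.9811%
Error = 1.1400% − 0.9811% = 0.1589% → 0.159%.

0.159%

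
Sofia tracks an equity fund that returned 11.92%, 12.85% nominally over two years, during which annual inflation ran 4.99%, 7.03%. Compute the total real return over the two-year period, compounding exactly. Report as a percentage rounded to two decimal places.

12.40%

Compound the nominal returns: 1.1192 × 1.1285 = 1.263017.
Compound inflation: 1.0499 × 1.0703 = 1.123708.
Deflate: 1.263017 / 1.123708 = 1.123973.
Total real return = 1.123973 − 1 → 12.40%.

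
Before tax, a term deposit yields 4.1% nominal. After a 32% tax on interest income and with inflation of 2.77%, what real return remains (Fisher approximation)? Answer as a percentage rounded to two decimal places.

0.02%

After-tax nominal return = 4.1% × (1 − 0.32) = 2.7880%.
r ≈ 2.7880% − 2.77% → 0.02%.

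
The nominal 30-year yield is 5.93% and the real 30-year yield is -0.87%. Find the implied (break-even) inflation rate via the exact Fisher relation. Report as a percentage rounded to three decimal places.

6.860%

(1 + π) = (1 + i)/(1 + r) = 1.05930 / 0.99130 = 1.068597
Break-even inflation = 1.068597 − 1 → 6.860%.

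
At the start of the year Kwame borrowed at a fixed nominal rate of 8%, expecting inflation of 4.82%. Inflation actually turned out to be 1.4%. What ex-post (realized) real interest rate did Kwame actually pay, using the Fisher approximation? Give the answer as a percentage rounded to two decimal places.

6.60%

Ex-post: 8% − 1.4% = 6.600%
So the realized real rate is 6.60%.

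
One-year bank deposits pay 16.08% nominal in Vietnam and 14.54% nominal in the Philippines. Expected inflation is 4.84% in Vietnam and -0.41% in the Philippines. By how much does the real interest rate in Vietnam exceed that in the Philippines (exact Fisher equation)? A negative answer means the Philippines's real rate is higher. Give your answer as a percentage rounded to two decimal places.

-4.29%

Vietnam: (1 + 0.1608)/(1 + 0.0484) − 1 = 10.7211%
The Philippines: (1 + 0.1454)/(1 − 0.0041) − 1 = 15.0115%
Differential = 10.7211% − 15.0115% = -4.2904% → -4.29%.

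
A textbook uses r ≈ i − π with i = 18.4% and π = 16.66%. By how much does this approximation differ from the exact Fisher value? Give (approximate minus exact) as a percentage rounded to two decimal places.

0.25%

Approximate: r ≈ 18.400% − 16.660% = 1.7400%
Exact: (1 + 0.1840)/(1 + 0.1666) − 1 = 1.4915%
Error = 1.7400% − 1.4915% = 0.2485% → 0.25%.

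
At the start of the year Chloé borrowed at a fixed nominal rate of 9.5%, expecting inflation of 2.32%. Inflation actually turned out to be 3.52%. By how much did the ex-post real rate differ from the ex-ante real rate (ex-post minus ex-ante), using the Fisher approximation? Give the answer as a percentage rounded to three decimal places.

-1.200%

Ex-ante: 9.5% − 2.32% = 7.180%
Ex-post: 9.5% − 3.52% = 5.980%
Difference (ex-post − ex-ante) = -1.2000% → -1.200%.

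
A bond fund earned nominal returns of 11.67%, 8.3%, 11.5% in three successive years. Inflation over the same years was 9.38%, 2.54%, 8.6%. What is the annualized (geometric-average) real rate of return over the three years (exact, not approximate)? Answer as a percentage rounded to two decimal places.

Nominal growth factor = 1.1167 × 1.0830 × 1.1150 = 1.34846550
Price-level growth factor = 1.0938 × 1.0254 × 1.0860 = 1.21803862
Real growth factor = 1.34846550 / 1.21803862 = 1.10707943
Annualized real rate = 1.10707943^(1/3) − 1 = 3.4490% → 3.45%.

3.45%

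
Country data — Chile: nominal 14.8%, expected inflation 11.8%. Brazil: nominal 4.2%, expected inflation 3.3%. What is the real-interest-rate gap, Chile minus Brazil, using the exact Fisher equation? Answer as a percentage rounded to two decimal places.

1.81%

Chile: (1 + 0.1480)/(1 + 0.1180) − 1 = 2.6834%
Brazil: (1 + 0.0420)/(1 + 0.0330) − 1 = 0.8712%
Differential = 2.6834% − 0.8712% = 1.8121% → 1.81%.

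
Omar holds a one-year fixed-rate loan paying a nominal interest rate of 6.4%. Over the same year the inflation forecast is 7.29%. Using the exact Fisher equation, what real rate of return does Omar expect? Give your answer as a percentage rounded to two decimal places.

1 + r = 1.06400 / 1.07290 = 0.991705
r = 0.991705 − 1 = -0.8295%, i.e. -0.83%.

-0.83%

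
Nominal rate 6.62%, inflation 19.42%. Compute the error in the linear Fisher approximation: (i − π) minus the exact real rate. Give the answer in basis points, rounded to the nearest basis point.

Approximate: r ≈ 6.620% − 19.420% = -12.8000%
Exact: (1 + 0.0662)/(1 + 0.1942) − 1 = -10.7185%
Error = -12.8000% − (-10.7185%) = -2.0815% → -208 basis points.

-208 basis points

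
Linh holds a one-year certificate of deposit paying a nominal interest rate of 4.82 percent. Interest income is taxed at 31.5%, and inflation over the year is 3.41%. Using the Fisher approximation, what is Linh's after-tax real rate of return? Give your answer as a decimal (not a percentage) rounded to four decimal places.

-0.0011

After-tax nominal return = 4.82% × (1 − 0.315) = 3.3017%.
r ≈ 3.3017% − 3.41% → -0.0011.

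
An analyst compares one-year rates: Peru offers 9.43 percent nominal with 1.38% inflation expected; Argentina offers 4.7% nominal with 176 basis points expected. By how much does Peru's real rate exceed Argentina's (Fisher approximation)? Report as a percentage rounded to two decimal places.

Peru: 9.43% − 1.38% = 8.050%
Argentina: 4.7% − 1.76% = 2.940%
Differential = 5.110% → 5.11%.

5.11%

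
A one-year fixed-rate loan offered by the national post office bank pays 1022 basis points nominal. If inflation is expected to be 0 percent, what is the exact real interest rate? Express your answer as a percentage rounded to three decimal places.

10.220%

1 + r = 1.10220 / 1.00000 = 1.102200
r = 1.102200 − 1 = 10.2200%, i.e. 10.220%.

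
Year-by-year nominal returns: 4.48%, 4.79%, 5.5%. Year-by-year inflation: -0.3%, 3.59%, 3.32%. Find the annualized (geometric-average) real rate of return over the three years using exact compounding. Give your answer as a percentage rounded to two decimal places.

Compound the nominal returns: 1.0448 × 1.0479 × 1.0550 = 1.15506245.
Compound inflation: 0.9970 × 1.0359 × 1.0332 = 1.06708100.
Deflate: 1.15506245 / 1.06708100 = 1.08245057.
Annualized real rate = 1.08245057^(1/3) − 1 = 2.6761% → 2.68%.

2.68%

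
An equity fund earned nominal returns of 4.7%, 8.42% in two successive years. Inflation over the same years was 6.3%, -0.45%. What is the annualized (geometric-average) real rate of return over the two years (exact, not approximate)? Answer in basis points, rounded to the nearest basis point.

Compound the nominal returns: 1.0470 × 1.0842 = 1.13515740.
Compound inflation: 1.0630 × 0.9955 = 1.05821650.
Deflate: 1.13515740 / 1.05821650 = 1.07270809.
Annualized real rate = 1.07270809^(1/2) − 1 = 3.5716% → 357 basis points.

357 basis points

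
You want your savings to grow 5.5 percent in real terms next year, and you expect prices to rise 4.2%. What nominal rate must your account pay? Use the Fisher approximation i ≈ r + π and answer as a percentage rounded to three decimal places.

i ≈ r + π = 5.5% + 4.2% = 9.700%.

9.700%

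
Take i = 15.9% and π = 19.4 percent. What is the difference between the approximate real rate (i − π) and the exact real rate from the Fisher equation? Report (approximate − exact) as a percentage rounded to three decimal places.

-0.569%

Approximate: r ≈ 15.900% − 19.400% = -3.5000%
Exact: (1 + 0.1590)/(1 + 0.1940) − 1 = -2.9313%
Error = -3.5000% − (-2.9313%) = -0.5687% → -0.569%.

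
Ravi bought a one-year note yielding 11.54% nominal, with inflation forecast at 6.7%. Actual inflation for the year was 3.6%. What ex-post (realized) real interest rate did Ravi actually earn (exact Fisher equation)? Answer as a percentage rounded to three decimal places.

Ex-post: (1 + 0.1154)/(1 + 0.0360) − 1 = 7.6641%
So the realized real rate is 7.664%.

7.664%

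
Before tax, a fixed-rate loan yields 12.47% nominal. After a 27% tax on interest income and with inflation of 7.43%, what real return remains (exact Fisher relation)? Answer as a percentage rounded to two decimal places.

1.56%

After-tax nominal return = 12.47% × (1 − 0.27) = 9.1031%.
1 + r = 1.091031 / 1.07430 = 1.015574
After-tax real rate = 1.015574 − 1 → 1.56%.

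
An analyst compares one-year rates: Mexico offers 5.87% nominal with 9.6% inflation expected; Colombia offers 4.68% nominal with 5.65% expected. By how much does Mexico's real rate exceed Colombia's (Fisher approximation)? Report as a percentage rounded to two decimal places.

-2.76%

Mexico: 5.87% − 9.6% = -3.730%
Colombia: 4.68% − 5.65% = -0.970%
Differential = -2.760% → -2.76%.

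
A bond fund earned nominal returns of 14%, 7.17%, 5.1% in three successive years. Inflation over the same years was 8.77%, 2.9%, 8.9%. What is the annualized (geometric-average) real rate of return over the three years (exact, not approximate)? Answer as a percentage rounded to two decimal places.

1.75%

Compound the nominal returns: 1.1400 × 1.0717 × 1.0510 = 1.28404664.
Compound inflation: 1.0877 × 1.0290 × 1.0890 = 1.21885595.
Deflate: 1.28404664 / 1.21885595 = 1.05348514.
Annualized real rate = 1.05348514^(1/3) − 1 = 1.7520% → 1.75%.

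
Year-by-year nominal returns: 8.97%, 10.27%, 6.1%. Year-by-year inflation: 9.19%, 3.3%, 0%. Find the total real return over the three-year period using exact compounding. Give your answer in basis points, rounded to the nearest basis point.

1303 basis points

Compound the nominal returns: 1.0897 × 1.1027 × 1.0610 = 1.274911.
Compound inflation: 1.0919 × 1.0330 × 1.0000 = 1.127933.
Deflate: 1.274911 / 1.127933 = 1.130307.
Total real return = 1.130307 − 1 → 1303 basis points.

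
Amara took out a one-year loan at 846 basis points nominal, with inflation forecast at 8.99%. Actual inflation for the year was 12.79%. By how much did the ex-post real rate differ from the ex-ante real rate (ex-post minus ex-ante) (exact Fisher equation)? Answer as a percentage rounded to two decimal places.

-3.35%

Ex-ante: (1 + 0.0846)/(1 + 0.0899) − 1 = -0.4863%
Ex-post: (1 + 0.0846)/(1 + 0.1279) − 1 = -3.8390%
Difference (ex-post − ex-ante) = -3.3527% → -3.35%.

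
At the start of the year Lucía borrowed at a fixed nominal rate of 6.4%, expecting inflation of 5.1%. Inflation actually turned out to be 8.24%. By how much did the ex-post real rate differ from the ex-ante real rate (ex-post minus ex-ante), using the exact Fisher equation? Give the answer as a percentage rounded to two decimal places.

-2.94%

Ex-ante: (1 + 0.0640)/(1 + 0.0510) − 1 = 1.2369%
Ex-post: (1 + 0.0640)/(1 + 0.0824) − 1 = -1.6999%
Difference (ex-post − ex-ante) = -2.9368% → -2.94%.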